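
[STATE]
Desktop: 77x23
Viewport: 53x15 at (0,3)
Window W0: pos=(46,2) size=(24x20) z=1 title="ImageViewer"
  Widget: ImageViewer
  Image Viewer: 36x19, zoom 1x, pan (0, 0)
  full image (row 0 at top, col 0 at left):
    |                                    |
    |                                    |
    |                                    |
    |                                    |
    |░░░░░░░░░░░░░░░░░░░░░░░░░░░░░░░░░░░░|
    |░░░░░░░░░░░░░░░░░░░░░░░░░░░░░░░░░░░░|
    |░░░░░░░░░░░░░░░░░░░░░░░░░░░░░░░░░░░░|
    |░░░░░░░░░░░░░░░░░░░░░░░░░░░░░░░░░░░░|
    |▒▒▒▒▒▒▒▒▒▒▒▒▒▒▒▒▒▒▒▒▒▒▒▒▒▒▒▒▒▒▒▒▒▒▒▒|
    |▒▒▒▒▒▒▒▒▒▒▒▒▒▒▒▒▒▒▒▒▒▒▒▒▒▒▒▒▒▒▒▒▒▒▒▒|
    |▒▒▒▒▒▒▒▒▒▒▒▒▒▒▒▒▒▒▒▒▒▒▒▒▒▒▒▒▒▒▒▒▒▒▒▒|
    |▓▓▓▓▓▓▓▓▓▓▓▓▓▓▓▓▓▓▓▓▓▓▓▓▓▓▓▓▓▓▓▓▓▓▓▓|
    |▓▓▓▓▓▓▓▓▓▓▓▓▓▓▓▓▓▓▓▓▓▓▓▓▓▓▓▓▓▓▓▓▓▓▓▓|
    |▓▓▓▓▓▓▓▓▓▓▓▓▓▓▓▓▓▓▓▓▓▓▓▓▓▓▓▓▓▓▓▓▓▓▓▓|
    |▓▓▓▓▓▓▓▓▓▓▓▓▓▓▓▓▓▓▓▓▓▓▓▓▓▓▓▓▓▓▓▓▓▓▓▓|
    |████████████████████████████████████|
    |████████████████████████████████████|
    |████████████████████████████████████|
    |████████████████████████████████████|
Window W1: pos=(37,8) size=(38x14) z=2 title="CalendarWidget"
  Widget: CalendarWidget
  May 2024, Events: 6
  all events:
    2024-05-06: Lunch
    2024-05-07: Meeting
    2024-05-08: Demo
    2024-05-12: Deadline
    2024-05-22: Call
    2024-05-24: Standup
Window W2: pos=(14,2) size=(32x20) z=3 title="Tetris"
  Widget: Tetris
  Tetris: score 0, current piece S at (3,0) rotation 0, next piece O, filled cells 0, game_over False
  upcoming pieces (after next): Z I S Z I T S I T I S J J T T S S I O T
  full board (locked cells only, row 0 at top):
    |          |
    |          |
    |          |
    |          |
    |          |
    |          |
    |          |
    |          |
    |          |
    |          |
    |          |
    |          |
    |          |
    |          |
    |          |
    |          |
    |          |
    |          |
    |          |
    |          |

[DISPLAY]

              ┃ Tetris                       ┃┃ Image
              ┠──────────────────────────────┨┠──────
              ┃          │Next:              ┃┃      
              ┃          │▓▓                 ┃┃      
              ┃          │▓▓                 ┃┃      
              ┃          │                   ┃━━━━━━━
              ┃          │                   ┃rWidget
              ┃          │                   ┃───────
              ┃          │Score:             ┃      M
              ┃          │0                  ┃ Th Fr 
              ┃          │                   ┃  2  3 
              ┃          │                   ┃ 8*  9 
              ┃          │                   ┃ 16 17 
              ┃          │                   ┃* 23 24
              ┃          │                   ┃ 30 31 


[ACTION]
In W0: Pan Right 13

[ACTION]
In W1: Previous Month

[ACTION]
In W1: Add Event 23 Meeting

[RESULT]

              ┃ Tetris                       ┃┃ Image
              ┠──────────────────────────────┨┠──────
              ┃          │Next:              ┃┃      
              ┃          │▓▓                 ┃┃      
              ┃          │▓▓                 ┃┃      
              ┃          │                   ┃━━━━━━━
              ┃          │                   ┃rWidget
              ┃          │                   ┃───────
              ┃          │Score:             ┃     Ap
              ┃          │0                  ┃ Th Fr 
              ┃          │                   ┃  4  5 
              ┃          │                   ┃ 11 12 
              ┃          │                   ┃ 18 19 
              ┃          │                   ┃4 25 26
              ┃          │                   ┃       


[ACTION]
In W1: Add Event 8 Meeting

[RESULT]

              ┃ Tetris                       ┃┃ Image
              ┠──────────────────────────────┨┠──────
              ┃          │Next:              ┃┃      
              ┃          │▓▓                 ┃┃      
              ┃          │▓▓                 ┃┃      
              ┃          │                   ┃━━━━━━━
              ┃          │                   ┃rWidget
              ┃          │                   ┃───────
              ┃          │Score:             ┃     Ap
              ┃          │0                  ┃ Th Fr 
              ┃          │                   ┃  4  5 
              ┃          │                   ┃0 11 12
              ┃          │                   ┃ 18 19 
              ┃          │                   ┃4 25 26
              ┃          │                   ┃       


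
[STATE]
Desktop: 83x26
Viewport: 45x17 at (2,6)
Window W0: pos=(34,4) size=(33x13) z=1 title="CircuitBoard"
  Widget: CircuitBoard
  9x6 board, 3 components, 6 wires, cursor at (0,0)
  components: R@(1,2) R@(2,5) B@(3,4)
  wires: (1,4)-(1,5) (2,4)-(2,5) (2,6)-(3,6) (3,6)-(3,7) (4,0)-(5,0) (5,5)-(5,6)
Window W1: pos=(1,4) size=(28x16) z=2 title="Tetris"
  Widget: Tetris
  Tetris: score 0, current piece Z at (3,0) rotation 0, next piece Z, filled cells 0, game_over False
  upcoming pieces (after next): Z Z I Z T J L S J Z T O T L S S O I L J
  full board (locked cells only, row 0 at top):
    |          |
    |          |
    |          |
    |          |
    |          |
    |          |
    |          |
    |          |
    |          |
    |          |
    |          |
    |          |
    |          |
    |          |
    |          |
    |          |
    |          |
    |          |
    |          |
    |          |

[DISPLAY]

──────────────────────────┨     ┠────────────
          │Next:          ┃     ┃   0 1 2 3 4
          │▓▓             ┃     ┃0  [.]      
          │ ▓▓            ┃     ┃            
          │               ┃     ┃1           
          │               ┃     ┃            
          │               ┃     ┃2           
          │Score:         ┃     ┃            
          │0              ┃     ┃3           
          │               ┃     ┃            
          │               ┃     ┗━━━━━━━━━━━━
          │               ┃                  
          │               ┃                  
━━━━━━━━━━━━━━━━━━━━━━━━━━┛                  
                                             
                                             
                                             


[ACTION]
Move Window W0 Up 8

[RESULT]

──────────────────────────┨     ┃1           
          │Next:          ┃     ┃            
          │▓▓             ┃     ┃2           
          │ ▓▓            ┃     ┃            
          │               ┃     ┃3           
          │               ┃     ┃            
          │               ┃     ┗━━━━━━━━━━━━
          │Score:         ┃                  
          │0              ┃                  
          │               ┃                  
          │               ┃                  
          │               ┃                  
          │               ┃                  
━━━━━━━━━━━━━━━━━━━━━━━━━━┛                  
                                             
                                             
                                             


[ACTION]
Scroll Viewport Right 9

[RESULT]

─────────────────┨     ┃1           R       ·
 │Next:          ┃     ┃                     
 │▓▓             ┃     ┃2                   ·
 │ ▓▓            ┃     ┃                     
 │               ┃     ┃3                   B
 │               ┃     ┃                     
 │               ┃     ┗━━━━━━━━━━━━━━━━━━━━━
 │Score:         ┃                           
 │0              ┃                           
 │               ┃                           
 │               ┃                           
 │               ┃                           
 │               ┃                           
━━━━━━━━━━━━━━━━━┛                           
                                             
                                             
                                             


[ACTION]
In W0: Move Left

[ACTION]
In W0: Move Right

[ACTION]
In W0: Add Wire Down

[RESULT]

─────────────────┨     ┃1       ·   R       ·
 │Next:          ┃     ┃                     
 │▓▓             ┃     ┃2                   ·
 │ ▓▓            ┃     ┃                     
 │               ┃     ┃3                   B
 │               ┃     ┃                     
 │               ┃     ┗━━━━━━━━━━━━━━━━━━━━━
 │Score:         ┃                           
 │0              ┃                           
 │               ┃                           
 │               ┃                           
 │               ┃                           
 │               ┃                           
━━━━━━━━━━━━━━━━━┛                           
                                             
                                             
                                             


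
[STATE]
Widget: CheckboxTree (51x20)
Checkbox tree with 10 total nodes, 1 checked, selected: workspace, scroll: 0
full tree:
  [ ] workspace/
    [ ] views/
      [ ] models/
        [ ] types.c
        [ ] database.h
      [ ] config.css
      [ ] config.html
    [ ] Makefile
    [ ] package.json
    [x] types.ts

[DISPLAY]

>[-] workspace/                                    
   [ ] views/                                      
     [ ] models/                                   
       [ ] types.c                                 
       [ ] database.h                              
     [ ] config.css                                
     [ ] config.html                               
   [ ] Makefile                                    
   [ ] package.json                                
   [x] types.ts                                    
                                                   
                                                   
                                                   
                                                   
                                                   
                                                   
                                                   
                                                   
                                                   
                                                   


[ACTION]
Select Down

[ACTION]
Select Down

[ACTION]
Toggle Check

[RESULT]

 [-] workspace/                                    
   [-] views/                                      
>    [x] models/                                   
       [x] types.c                                 
       [x] database.h                              
     [ ] config.css                                
     [ ] config.html                               
   [ ] Makefile                                    
   [ ] package.json                                
   [x] types.ts                                    
                                                   
                                                   
                                                   
                                                   
                                                   
                                                   
                                                   
                                                   
                                                   
                                                   


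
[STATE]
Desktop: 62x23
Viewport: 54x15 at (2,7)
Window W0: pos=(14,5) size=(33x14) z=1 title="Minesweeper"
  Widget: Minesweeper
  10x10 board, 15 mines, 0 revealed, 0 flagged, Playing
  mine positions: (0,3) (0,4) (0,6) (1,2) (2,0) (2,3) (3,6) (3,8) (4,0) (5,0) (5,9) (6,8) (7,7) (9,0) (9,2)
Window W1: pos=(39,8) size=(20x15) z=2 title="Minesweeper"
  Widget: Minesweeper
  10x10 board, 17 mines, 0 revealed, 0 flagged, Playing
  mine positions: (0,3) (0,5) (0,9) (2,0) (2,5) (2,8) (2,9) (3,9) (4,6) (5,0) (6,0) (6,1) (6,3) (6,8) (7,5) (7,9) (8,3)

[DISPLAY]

            ┠───────────────────────────────┨         
            ┃■■■■■■■■■■              ┏━━━━━━━━━━━━━━━━
            ┃■■■■■■■■■■              ┃ Minesweeper    
            ┃■■■■■■■■■■              ┠────────────────
            ┃■■■■■■■■■■              ┃■■■■■■■■■■      
            ┃■■■■■■■■■■              ┃■■■■■■■■■■      
            ┃■■■■■■■■■■              ┃■■■■■■■■■■      
            ┃■■■■■■■■■■              ┃■■■■■■■■■■      
            ┃■■■■■■■■■■              ┃■■■■■■■■■■      
            ┃■■■■■■■■■■              ┃■■■■■■■■■■      
            ┃■■■■■■■■■■              ┃■■■■■■■■■■      
            ┗━━━━━━━━━━━━━━━━━━━━━━━━┃■■■■■■■■■■      
                                     ┃■■■■■■■■■■      
                                     ┃■■■■■■■■■■      
                                     ┃                


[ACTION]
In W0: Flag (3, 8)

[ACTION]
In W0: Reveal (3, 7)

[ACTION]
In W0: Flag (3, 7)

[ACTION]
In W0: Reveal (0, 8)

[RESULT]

            ┠───────────────────────────────┨         
            ┃■■■■■■■1                ┏━━━━━━━━━━━━━━━━
            ┃■■■■■■■1                ┃ Minesweeper    
            ┃■■■■■■■211              ┠────────────────
            ┃■■■■■■■2⚑■              ┃■■■■■■■■■■      
            ┃■■■■■■■■■■              ┃■■■■■■■■■■      
            ┃■■■■■■■■■■              ┃■■■■■■■■■■      
            ┃■■■■■■■■■■              ┃■■■■■■■■■■      
            ┃■■■■■■■■■■              ┃■■■■■■■■■■      
            ┃■■■■■■■■■■              ┃■■■■■■■■■■      
            ┃■■■■■■■■■■              ┃■■■■■■■■■■      
            ┗━━━━━━━━━━━━━━━━━━━━━━━━┃■■■■■■■■■■      
                                     ┃■■■■■■■■■■      
                                     ┃■■■■■■■■■■      
                                     ┃                


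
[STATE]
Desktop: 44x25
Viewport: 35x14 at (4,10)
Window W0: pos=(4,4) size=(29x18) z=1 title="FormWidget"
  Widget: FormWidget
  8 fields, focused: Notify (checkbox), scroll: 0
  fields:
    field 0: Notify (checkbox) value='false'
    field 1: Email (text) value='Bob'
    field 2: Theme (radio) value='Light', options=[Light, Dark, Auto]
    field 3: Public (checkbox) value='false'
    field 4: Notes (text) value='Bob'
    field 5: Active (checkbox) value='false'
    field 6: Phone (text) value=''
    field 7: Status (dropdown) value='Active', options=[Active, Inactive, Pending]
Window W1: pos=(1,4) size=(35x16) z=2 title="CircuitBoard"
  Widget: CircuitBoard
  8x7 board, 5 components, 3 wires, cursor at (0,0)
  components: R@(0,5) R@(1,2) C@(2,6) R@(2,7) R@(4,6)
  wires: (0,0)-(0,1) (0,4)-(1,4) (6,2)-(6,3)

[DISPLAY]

          R       ·            ┃   
                               ┃   
                          C   R┃   
                               ┃   
                               ┃   
                               ┃   
                          R    ┃   
                               ┃   
                               ┃   
━━━━━━━━━━━━━━━━━━━━━━━━━━━━━━━┛   
┃                           ┃      
┗━━━━━━━━━━━━━━━━━━━━━━━━━━━┛      
                                   
                                   


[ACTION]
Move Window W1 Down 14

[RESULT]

ircuitBoard                    ┃   
───────────────────────────────┨   
 0 1 2 3 4 5 6 7               ┃   
 [.]─ ·           ·   R        ┃   
                  │            ┃   
          R       ·            ┃   
                               ┃   
                          C   R┃   
                               ┃   
                               ┃   
                               ┃   
                          R    ┃   
                               ┃   
                               ┃   


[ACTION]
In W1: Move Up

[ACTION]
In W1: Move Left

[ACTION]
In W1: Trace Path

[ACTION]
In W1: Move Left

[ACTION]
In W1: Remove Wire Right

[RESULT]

ircuitBoard                    ┃   
───────────────────────────────┨   
 0 1 2 3 4 5 6 7               ┃   
 [.]              ·   R        ┃   
                  │            ┃   
          R       ·            ┃   
                               ┃   
                          C   R┃   
                               ┃   
                               ┃   
                               ┃   
                          R    ┃   
                               ┃   
                               ┃   


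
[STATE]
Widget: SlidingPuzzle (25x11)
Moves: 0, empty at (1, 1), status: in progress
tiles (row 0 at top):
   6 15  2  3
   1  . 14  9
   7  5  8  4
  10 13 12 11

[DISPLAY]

┌────┬────┬────┬────┐    
│  6 │ 15 │  2 │  3 │    
├────┼────┼────┼────┤    
│  1 │    │ 14 │  9 │    
├────┼────┼────┼────┤    
│  7 │  5 │  8 │  4 │    
├────┼────┼────┼────┤    
│ 10 │ 13 │ 12 │ 11 │    
└────┴────┴────┴────┘    
Moves: 0                 
                         


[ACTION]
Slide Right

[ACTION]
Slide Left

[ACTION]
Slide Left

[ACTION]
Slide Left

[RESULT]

┌────┬────┬────┬────┐    
│  6 │ 15 │  2 │  3 │    
├────┼────┼────┼────┤    
│  1 │ 14 │  9 │    │    
├────┼────┼────┼────┤    
│  7 │  5 │  8 │  4 │    
├────┼────┼────┼────┤    
│ 10 │ 13 │ 12 │ 11 │    
└────┴────┴────┴────┘    
Moves: 4                 
                         


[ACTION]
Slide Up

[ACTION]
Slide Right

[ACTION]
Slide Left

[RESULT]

┌────┬────┬────┬────┐    
│  6 │ 15 │  2 │  3 │    
├────┼────┼────┼────┤    
│  1 │ 14 │  9 │  4 │    
├────┼────┼────┼────┤    
│  7 │  5 │  8 │    │    
├────┼────┼────┼────┤    
│ 10 │ 13 │ 12 │ 11 │    
└────┴────┴────┴────┘    
Moves: 7                 
                         


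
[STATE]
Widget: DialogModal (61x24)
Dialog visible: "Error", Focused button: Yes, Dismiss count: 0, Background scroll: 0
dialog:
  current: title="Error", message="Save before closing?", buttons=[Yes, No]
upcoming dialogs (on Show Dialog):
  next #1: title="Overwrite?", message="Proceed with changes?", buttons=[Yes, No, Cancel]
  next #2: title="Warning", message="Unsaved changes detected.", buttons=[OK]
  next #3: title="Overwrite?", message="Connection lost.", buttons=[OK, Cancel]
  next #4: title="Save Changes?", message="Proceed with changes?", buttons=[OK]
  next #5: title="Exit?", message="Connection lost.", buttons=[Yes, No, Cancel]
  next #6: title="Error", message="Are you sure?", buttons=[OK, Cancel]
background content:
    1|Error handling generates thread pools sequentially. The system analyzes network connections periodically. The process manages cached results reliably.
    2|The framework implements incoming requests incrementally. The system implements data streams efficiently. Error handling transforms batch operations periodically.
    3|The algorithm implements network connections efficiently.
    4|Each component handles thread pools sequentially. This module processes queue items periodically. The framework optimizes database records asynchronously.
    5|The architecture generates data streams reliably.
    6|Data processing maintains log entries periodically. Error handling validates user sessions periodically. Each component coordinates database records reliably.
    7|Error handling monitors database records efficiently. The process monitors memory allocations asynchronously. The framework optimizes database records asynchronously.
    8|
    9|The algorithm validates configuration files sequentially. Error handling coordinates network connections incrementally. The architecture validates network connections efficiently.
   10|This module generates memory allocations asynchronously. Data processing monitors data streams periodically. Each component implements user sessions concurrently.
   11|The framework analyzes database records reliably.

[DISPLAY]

Error handling generates thread pools sequentially. The syste
The framework implements incoming requests incrementally. The
The algorithm implements network connections efficiently.    
Each component handles thread pools sequentially. This module
The architecture generates data streams reliably.            
Data processing maintains log entries periodically. Error han
Error handling monitors database records efficiently. The pro
                                                             
The algorithm validates configuration files sequentially. Err
This module genera┌──────────────────────┐synchronously. Data
The framework anal│        Error         │liably.            
                  │ Save before closing? │                   
                  │      [Yes]  No       │                   
                  └──────────────────────┘                   
                                                             
                                                             
                                                             
                                                             
                                                             
                                                             
                                                             
                                                             
                                                             
                                                             


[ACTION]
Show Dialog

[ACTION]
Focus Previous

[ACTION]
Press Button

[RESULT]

Error handling generates thread pools sequentially. The syste
The framework implements incoming requests incrementally. The
The algorithm implements network connections efficiently.    
Each component handles thread pools sequentially. This module
The architecture generates data streams reliably.            
Data processing maintains log entries periodically. Error han
Error handling monitors database records efficiently. The pro
                                                             
The algorithm validates configuration files sequentially. Err
This module generates memory allocations asynchronously. Data
The framework analyzes database records reliably.            
                                                             
                                                             
                                                             
                                                             
                                                             
                                                             
                                                             
                                                             
                                                             
                                                             
                                                             
                                                             
                                                             


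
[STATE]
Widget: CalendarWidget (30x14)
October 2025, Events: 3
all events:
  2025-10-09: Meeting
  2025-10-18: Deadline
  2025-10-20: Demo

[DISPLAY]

         October 2025         
Mo Tu We Th Fr Sa Su          
       1  2  3  4  5          
 6  7  8  9* 10 11 12         
13 14 15 16 17 18* 19         
20* 21 22 23 24 25 26         
27 28 29 30 31                
                              
                              
                              
                              
                              
                              
                              


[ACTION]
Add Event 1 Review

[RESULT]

         October 2025         
Mo Tu We Th Fr Sa Su          
       1*  2  3  4  5         
 6  7  8  9* 10 11 12         
13 14 15 16 17 18* 19         
20* 21 22 23 24 25 26         
27 28 29 30 31                
                              
                              
                              
                              
                              
                              
                              


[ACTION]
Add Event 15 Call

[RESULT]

         October 2025         
Mo Tu We Th Fr Sa Su          
       1*  2  3  4  5         
 6  7  8  9* 10 11 12         
13 14 15* 16 17 18* 19        
20* 21 22 23 24 25 26         
27 28 29 30 31                
                              
                              
                              
                              
                              
                              
                              


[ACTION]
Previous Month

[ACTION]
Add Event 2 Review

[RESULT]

        September 2025        
Mo Tu We Th Fr Sa Su          
 1  2*  3  4  5  6  7         
 8  9 10 11 12 13 14          
15 16 17 18 19 20 21          
22 23 24 25 26 27 28          
29 30                         
                              
                              
                              
                              
                              
                              
                              


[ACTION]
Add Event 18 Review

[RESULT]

        September 2025        
Mo Tu We Th Fr Sa Su          
 1  2*  3  4  5  6  7         
 8  9 10 11 12 13 14          
15 16 17 18* 19 20 21         
22 23 24 25 26 27 28          
29 30                         
                              
                              
                              
                              
                              
                              
                              


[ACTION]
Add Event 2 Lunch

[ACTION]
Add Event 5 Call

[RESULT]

        September 2025        
Mo Tu We Th Fr Sa Su          
 1  2*  3  4  5*  6  7        
 8  9 10 11 12 13 14          
15 16 17 18* 19 20 21         
22 23 24 25 26 27 28          
29 30                         
                              
                              
                              
                              
                              
                              
                              


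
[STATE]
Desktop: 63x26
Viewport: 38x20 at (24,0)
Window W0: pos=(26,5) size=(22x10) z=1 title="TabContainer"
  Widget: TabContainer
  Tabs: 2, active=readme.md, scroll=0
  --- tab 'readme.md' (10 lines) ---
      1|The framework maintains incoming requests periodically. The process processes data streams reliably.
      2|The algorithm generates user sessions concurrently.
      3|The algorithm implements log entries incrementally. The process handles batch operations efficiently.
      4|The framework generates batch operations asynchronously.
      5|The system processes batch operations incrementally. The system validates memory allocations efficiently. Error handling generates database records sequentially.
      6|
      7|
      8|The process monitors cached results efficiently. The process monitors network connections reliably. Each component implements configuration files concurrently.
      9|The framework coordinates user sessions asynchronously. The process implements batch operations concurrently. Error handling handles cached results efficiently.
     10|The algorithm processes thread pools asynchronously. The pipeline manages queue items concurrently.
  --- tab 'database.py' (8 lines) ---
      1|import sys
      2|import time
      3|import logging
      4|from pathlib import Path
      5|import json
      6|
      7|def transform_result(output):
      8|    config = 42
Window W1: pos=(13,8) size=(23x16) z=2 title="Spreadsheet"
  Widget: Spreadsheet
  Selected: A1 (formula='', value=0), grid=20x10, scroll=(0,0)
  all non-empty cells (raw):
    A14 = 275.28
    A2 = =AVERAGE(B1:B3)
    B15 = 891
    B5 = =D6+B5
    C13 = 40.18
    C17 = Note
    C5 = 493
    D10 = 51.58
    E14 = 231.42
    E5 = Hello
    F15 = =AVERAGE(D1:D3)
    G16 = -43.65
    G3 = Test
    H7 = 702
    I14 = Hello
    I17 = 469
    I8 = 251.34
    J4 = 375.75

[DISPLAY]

                                      
                                      
                                      
                                      
                                      
  ┏━━━━━━━━━━━━━━━━━━━━┓              
  ┃ TabContainer       ┃              
  ┠────────────────────┨              
━━━━━━━━━━━┓d]│ databas┃              
et         ┃───────────┃              
───────────┨work mainta┃              
           ┃ithm genera┃              
     B     ┃ithm implem┃              
-----------┃work genera┃              
0]       0 ┃━━━━━━━━━━━┛              
 0       0 ┃                          
 0       0 ┃                          
 0       0 ┃                          
 0#CIRC!   ┃                          
 0       0 ┃                          


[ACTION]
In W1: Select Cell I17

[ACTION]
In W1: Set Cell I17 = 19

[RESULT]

                                      
                                      
                                      
                                      
                                      
  ┏━━━━━━━━━━━━━━━━━━━━┓              
  ┃ TabContainer       ┃              
  ┠────────────────────┨              
━━━━━━━━━━━┓d]│ databas┃              
et         ┃───────────┃              
───────────┨work mainta┃              
           ┃ithm genera┃              
     B     ┃ithm implem┃              
-----------┃work genera┃              
 0       0 ┃━━━━━━━━━━━┛              
 0       0 ┃                          
 0       0 ┃                          
 0       0 ┃                          
 0#CIRC!   ┃                          
 0       0 ┃                          


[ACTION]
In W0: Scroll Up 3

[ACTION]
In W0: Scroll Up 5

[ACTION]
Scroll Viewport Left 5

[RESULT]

                                      
                                      
                                      
                                      
                                      
       ┏━━━━━━━━━━━━━━━━━━━━┓         
       ┃ TabContainer       ┃         
       ┠────────────────────┨         
━━━━━━━━━━━━━━━━┓d]│ databas┃         
adsheet         ┃───────────┃         
────────────────┨work mainta┃         
19              ┃ithm genera┃         
  A       B     ┃ithm implem┃         
----------------┃work genera┃         
      0       0 ┃━━━━━━━━━━━┛         
      0       0 ┃                     
      0       0 ┃                     
      0       0 ┃                     
      0#CIRC!   ┃                     
      0       0 ┃                     


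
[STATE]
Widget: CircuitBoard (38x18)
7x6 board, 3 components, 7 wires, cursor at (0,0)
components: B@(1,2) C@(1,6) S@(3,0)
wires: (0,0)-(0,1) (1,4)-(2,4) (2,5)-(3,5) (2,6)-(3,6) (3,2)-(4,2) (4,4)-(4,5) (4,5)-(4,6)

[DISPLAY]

   0 1 2 3 4 5 6                      
0  [.]─ ·                             
                                      
1           B       ·       C         
                    │                 
2                   ·   ·   ·         
                        │   │         
3   S       ·           ·   ·         
            │                         
4           ·       · ─ · ─ ·         
                                      
5                                     
Cursor: (0,0)                         
                                      
                                      
                                      
                                      
                                      


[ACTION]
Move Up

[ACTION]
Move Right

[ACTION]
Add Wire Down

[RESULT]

   0 1 2 3 4 5 6                      
0   · ─[.]                            
        │                             
1       ·   B       ·       C         
                    │                 
2                   ·   ·   ·         
                        │   │         
3   S       ·           ·   ·         
            │                         
4           ·       · ─ · ─ ·         
                                      
5                                     
Cursor: (0,1)                         
                                      
                                      
                                      
                                      
                                      


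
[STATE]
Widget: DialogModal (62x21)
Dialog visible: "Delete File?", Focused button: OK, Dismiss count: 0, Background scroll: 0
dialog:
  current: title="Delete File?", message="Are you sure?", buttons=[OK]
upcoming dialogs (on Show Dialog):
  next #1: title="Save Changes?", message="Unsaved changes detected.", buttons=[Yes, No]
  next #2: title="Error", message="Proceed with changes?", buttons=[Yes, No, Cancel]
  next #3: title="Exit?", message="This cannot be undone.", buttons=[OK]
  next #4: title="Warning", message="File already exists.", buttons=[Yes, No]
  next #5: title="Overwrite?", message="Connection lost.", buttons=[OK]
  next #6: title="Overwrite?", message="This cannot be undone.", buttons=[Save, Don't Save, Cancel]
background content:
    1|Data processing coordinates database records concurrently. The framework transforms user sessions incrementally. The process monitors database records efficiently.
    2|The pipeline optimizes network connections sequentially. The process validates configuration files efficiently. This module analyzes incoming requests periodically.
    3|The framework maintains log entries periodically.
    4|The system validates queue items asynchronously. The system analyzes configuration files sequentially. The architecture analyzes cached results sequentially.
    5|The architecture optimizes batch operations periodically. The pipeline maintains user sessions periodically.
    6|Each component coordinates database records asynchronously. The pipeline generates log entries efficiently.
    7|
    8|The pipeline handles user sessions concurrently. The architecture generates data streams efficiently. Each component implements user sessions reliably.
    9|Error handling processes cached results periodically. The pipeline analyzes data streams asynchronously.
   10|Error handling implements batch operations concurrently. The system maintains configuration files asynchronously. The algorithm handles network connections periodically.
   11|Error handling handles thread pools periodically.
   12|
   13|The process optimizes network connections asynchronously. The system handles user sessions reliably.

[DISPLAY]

Data processing coordinates database records concurrently. The
The pipeline optimizes network connections sequentially. The p
The framework maintains log entries periodically.             
The system validates queue items asynchronously. The system an
The architecture optimizes batch operations periodically. The 
Each component coordinates database records asynchronously. Th
                                                              
The pipeline handles user sessions concurrently. The architect
Error handling process┌───────────────┐ periodically. The pipe
Error handling impleme│  Delete File? │ons concurrently. The s
Error handling handles│ Are you sure? │iodically.             
                      │      [OK]     │                       
The process optimizes └───────────────┘ns asynchronously. The 
                                                              
                                                              
                                                              
                                                              
                                                              
                                                              
                                                              
                                                              


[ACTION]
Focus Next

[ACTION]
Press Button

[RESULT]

Data processing coordinates database records concurrently. The
The pipeline optimizes network connections sequentially. The p
The framework maintains log entries periodically.             
The system validates queue items asynchronously. The system an
The architecture optimizes batch operations periodically. The 
Each component coordinates database records asynchronously. Th
                                                              
The pipeline handles user sessions concurrently. The architect
Error handling processes cached results periodically. The pipe
Error handling implements batch operations concurrently. The s
Error handling handles thread pools periodically.             
                                                              
The process optimizes network connections asynchronously. The 
                                                              
                                                              
                                                              
                                                              
                                                              
                                                              
                                                              
                                                              
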